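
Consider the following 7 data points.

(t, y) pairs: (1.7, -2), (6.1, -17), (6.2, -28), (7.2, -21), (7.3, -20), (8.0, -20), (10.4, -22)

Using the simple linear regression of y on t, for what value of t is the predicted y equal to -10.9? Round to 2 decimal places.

3.37

n = 7, Σx = 46.9, Σy = -130, Σxy = -966.7, Σx² = 355.83
Sxx = Σx² − (Σx)²/n = 355.83 − 314.23 = 41.6
Sxy = Σxy − (Σx)(Σy)/n = -966.7 − (-871) = -95.7
b = Sxy/Sxx = -95.7/41.6 = -2.300481
a = ȳ − b·x̄ = -18.571429 − (-2.300481)·6.7 = -3.158207
Set a + b·x = -10.9: x = (-10.9 − (-3.158207)) / (-2.300481) = 3.365293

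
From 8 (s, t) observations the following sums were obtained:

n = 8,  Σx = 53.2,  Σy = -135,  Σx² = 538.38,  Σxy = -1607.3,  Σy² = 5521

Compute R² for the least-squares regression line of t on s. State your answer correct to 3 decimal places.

Sxx = Σx² − (Σx)²/n = 538.38 − 353.78 = 184.6
Sxy = Σxy − (Σx)(Σy)/n = -1607.3 − (-897.75) = -709.55
Syy = Σy² − (Σy)²/n = 5521 − 2278.125 = 3242.875
R² = Sxy²/(Sxx·Syy) = (-709.55)²/(184.6·3242.875) = 0.841016

0.841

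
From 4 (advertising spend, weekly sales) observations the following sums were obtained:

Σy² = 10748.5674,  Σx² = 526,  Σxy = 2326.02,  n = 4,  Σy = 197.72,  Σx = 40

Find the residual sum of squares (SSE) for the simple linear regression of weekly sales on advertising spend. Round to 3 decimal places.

Sxx = Σx² − (Σx)²/n = 526 − 400 = 126
Sxy = Σxy − (Σx)(Σy)/n = 2326.02 − 1977.2 = 348.82
Syy = Σy² − (Σy)²/n = 10748.5674 − 9773.2996 = 975.2678
b = Sxy/Sxx = 348.82/126 = 2.768413
SSE = Syy − b·Sxy = 975.2678 − 2.768413·348.82 = 9.590083

9.590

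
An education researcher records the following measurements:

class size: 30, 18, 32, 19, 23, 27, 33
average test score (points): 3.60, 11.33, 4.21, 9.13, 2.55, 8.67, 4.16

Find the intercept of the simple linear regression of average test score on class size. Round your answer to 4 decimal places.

16.0728

n = 7, Σx = 182, Σy = 43.65, Σxy = 1050.15, Σx² = 4956
Sxx = Σx² − (Σx)²/n = 4956 − 4732 = 224
Sxy = Σxy − (Σx)(Σy)/n = 1050.15 − 1134.9 = -84.75
b = Sxy/Sxx = -84.75/224 = -0.378348
a = ȳ − b·x̄ = 6.235714 − (-0.378348)·26 = 16.072768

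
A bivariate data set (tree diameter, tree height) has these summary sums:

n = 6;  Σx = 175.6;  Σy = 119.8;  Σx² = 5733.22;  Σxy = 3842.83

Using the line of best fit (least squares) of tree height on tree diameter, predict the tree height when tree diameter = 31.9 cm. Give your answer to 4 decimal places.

Sxx = Σx² − (Σx)²/n = 5733.22 − 5139.226667 = 593.993333
Sxy = Σxy − (Σx)(Σy)/n = 3842.83 − 3506.146667 = 336.683333
b = Sxy/Sxx = 336.683333/593.993333 = 0.566813
a = ȳ − b·x̄ = 19.966667 − 0.566813·29.266667 = 3.377930
ŷ(31.9) = a + b·31.9 = 3.377930 + 0.566813·31.9 = 21.459275

21.4593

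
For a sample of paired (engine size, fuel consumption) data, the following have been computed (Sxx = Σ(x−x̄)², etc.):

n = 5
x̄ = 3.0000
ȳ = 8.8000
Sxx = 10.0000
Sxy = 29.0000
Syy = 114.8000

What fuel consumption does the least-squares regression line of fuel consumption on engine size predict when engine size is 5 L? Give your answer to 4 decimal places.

b = Sxy/Sxx = 29/10 = 2.9
a = ȳ − b·x̄ = 8.8 − 2.9·3 = 0.1
ŷ(5) = a + b·5 = 0.1 + 2.9·5 = 14.6

14.6000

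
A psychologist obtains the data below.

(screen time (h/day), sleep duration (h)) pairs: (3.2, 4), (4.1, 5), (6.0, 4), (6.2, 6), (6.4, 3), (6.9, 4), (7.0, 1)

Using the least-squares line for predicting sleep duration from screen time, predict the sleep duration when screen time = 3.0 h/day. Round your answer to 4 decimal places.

n = 7, Σx = 39.8, Σy = 27, Σxy = 148.3, Σx² = 239.06
Sxx = Σx² − (Σx)²/n = 239.06 − 226.291429 = 12.768571
Sxy = Σxy − (Σx)(Σy)/n = 148.3 − 153.514286 = -5.214286
b = Sxy/Sxx = -5.214286/12.768571 = -0.408369
a = ȳ − b·x̄ = 3.857143 − (-0.408369)·5.685714 = 6.179011
ŷ(3.0) = a + b·3.0 = 6.179011 + (-0.408369)·3 = 4.953905

4.9539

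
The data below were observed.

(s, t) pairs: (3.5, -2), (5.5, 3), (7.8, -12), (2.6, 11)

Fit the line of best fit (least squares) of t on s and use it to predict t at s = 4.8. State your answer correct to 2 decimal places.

0.17

n = 4, Σx = 19.4, Σy = 0, Σxy = -55.5, Σx² = 110.1
Sxx = Σx² − (Σx)²/n = 110.1 − 94.09 = 16.01
Sxy = Σxy − (Σx)(Σy)/n = -55.5 − 0 = -55.5
b = Sxy/Sxx = -55.5/16.01 = -3.466583
a = ȳ − b·x̄ = 0 − (-3.466583)·4.85 = 16.812929
ŷ(4.8) = a + b·4.8 = 16.812929 + (-3.466583)·4.8 = 0.173329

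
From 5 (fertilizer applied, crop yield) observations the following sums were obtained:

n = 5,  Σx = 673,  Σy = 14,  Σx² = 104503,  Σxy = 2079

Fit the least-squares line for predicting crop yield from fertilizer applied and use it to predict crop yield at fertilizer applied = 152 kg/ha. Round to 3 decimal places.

3.043

Sxx = Σx² − (Σx)²/n = 104503 − 90585.8 = 13917.2
Sxy = Σxy − (Σx)(Σy)/n = 2079 − 1884.4 = 194.6
b = Sxy/Sxx = 194.6/13917.2 = 0.013983
a = ȳ − b·x̄ = 2.8 − 0.013983·134.6 = 0.917929
ŷ(152) = a + b·152 = 0.917929 + 0.013983·152 = 3.043299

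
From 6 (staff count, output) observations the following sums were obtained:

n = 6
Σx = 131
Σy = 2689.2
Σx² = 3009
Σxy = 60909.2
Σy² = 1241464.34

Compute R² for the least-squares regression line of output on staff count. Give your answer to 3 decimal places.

0.895

Sxx = Σx² − (Σx)²/n = 3009 − 2860.166667 = 148.833333
Sxy = Σxy − (Σx)(Σy)/n = 60909.2 − 58714.2 = 2195
Syy = Σy² − (Σy)²/n = 1241464.34 − 1205299.44 = 36164.9
R² = Sxy²/(Sxx·Syy) = (2195)²/(148.833333·36164.9) = 0.895121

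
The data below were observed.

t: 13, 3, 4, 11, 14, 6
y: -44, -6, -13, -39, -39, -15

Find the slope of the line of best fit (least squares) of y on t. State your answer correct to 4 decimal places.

n = 6, Σx = 51, Σy = -156, Σxy = -1707, Σx² = 547
Sxx = Σx² − (Σx)²/n = 547 − 433.5 = 113.5
Sxy = Σxy − (Σx)(Σy)/n = -1707 − (-1326) = -381
b = Sxy/Sxx = -381/113.5 = -3.356828

-3.3568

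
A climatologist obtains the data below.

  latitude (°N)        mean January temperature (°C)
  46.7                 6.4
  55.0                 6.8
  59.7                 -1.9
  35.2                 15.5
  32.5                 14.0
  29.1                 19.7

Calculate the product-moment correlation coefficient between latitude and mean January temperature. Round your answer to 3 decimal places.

n = 6, Σx = 258.2, Σy = 60.5, Σxy = 2133.32, Σx² = 11912.08, Σy² = 915.15
Sxx = Σx² − (Σx)²/n = 11912.08 − 11111.206667 = 800.873333
Sxy = Σxy − (Σx)(Σy)/n = 2133.32 − 2603.516667 = -470.196667
Syy = Σy² − (Σy)²/n = 915.15 − 610.041667 = 305.108333
r = Sxy/√(Sxx·Syy) = -470.196667/√(244353.127944) = -470.196667/494.320875 = -0.951197

-0.951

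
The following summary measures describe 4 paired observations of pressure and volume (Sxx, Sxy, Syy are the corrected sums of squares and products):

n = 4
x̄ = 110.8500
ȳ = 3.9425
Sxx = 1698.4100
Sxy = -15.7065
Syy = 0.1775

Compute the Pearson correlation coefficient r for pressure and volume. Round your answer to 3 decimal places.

r = Sxy/√(Sxx·Syy) = -15.7065/√(301.467775) = -15.7065/17.362827 = -0.904605

-0.905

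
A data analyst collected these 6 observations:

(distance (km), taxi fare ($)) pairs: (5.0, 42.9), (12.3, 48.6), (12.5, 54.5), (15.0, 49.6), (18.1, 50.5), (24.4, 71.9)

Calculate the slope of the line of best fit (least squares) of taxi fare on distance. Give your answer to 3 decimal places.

n = 6, Σx = 87.3, Σy = 318, Σxy = 4905.94, Σx² = 1480.51
Sxx = Σx² − (Σx)²/n = 1480.51 − 1270.215 = 210.295
Sxy = Σxy − (Σx)(Σy)/n = 4905.94 − 4626.9 = 279.04
b = Sxy/Sxx = 279.04/210.295 = 1.326898

1.327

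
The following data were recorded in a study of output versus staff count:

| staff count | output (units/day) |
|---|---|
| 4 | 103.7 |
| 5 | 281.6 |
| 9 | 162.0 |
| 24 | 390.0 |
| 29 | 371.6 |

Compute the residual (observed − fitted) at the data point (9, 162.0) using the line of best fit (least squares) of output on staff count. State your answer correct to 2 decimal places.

n = 5, Σx = 71, Σy = 1308.9, Σxy = 23417.2, Σx² = 1539
Sxx = Σx² − (Σx)²/n = 1539 − 1008.2 = 530.8
Sxy = Σxy − (Σx)(Σy)/n = 23417.2 − 18586.38 = 4830.82
b = Sxy/Sxx = 4830.82/530.8 = 9.101017
a = ȳ − b·x̄ = 261.78 − 9.101017·14.2 = 132.545554
ŷ(9) = 132.545554 + 9.101017·9 = 214.454710
residual = y − ŷ = 162.0 − 214.454710 = -52.454710

-52.45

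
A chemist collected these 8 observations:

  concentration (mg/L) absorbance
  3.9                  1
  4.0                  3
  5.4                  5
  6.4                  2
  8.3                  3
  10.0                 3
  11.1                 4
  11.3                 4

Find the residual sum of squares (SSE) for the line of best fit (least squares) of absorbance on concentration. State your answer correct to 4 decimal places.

n = 8, Σx = 60.4, Σy = 25, Σxy = 200.2, Σx² = 521.12, Σy² = 89
Sxx = Σx² − (Σx)²/n = 521.12 − 456.02 = 65.1
Sxy = Σxy − (Σx)(Σy)/n = 200.2 − 188.75 = 11.45
Syy = Σy² − (Σy)²/n = 89 − 78.125 = 10.875
b = Sxy/Sxx = 11.45/65.1 = 0.175883
SSE = Syy − b·Sxy = 10.875 − 0.175883·11.45 = 8.861137

8.8611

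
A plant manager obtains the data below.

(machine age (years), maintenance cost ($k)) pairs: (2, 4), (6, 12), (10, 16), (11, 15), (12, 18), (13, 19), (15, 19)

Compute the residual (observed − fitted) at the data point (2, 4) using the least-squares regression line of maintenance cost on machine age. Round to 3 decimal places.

n = 7, Σx = 69, Σy = 103, Σxy = 1153, Σx² = 799
Sxx = Σx² − (Σx)²/n = 799 − 680.142857 = 118.857143
Sxy = Σxy − (Σx)(Σy)/n = 1153 − 1015.285714 = 137.714286
b = Sxy/Sxx = 137.714286/118.857143 = 1.158654
a = ȳ − b·x̄ = 14.714286 − 1.158654·9.857143 = 3.293269
ŷ(2) = 3.293269 + 1.158654·2 = 5.610577
residual = y − ŷ = 4 − 5.610577 = -1.610577

-1.611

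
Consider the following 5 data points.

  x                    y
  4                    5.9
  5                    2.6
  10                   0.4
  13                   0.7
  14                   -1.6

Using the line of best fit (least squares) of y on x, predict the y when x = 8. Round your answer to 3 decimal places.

2.271

n = 5, Σx = 46, Σy = 8, Σxy = 27.3, Σx² = 506
Sxx = Σx² − (Σx)²/n = 506 − 423.2 = 82.8
Sxy = Σxy − (Σx)(Σy)/n = 27.3 − 73.6 = -46.3
b = Sxy/Sxx = -46.3/82.8 = -0.559179
a = ȳ − b·x̄ = 1.6 − (-0.559179)·9.2 = 6.744444
ŷ(8) = a + b·8 = 6.744444 + (-0.559179)·8 = 2.271014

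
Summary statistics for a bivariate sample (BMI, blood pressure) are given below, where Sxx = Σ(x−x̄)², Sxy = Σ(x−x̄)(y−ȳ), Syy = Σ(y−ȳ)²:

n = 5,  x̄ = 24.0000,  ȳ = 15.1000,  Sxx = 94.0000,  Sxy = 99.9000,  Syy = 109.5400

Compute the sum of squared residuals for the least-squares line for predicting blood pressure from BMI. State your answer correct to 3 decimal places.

b = Sxy/Sxx = 99.9/94 = 1.062766
SSE = Syy − b·Sxy = 109.54 − 1.062766·99.9 = 3.369681

3.370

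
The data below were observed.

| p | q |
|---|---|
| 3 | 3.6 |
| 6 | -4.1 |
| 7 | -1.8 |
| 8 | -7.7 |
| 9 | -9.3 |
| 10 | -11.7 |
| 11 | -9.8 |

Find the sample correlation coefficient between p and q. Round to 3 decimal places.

-0.941

n = 7, Σx = 54, Σy = -40.8, Σxy = -396.5, Σx² = 460, Σy² = 411.72
Sxx = Σx² − (Σx)²/n = 460 − 416.571429 = 43.428571
Sxy = Σxy − (Σx)(Σy)/n = -396.5 − (-314.742857) = -81.757143
Syy = Σy² − (Σy)²/n = 411.72 − 237.805714 = 173.914286
r = Sxy/√(Sxx·Syy) = -81.757143/√(7552.848980) = -81.757143/86.907128 = -0.940742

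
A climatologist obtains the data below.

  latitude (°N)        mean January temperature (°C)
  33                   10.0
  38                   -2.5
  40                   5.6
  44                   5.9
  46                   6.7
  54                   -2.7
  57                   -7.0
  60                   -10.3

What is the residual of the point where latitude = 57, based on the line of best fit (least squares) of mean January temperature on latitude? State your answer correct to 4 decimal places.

-1.2539

n = 8, Σx = 372, Σy = 5.7, Σxy = -136, Σx² = 17950
Sxx = Σx² − (Σx)²/n = 17950 − 17298 = 652
Sxy = Σxy − (Σx)(Σy)/n = -136 − 265.05 = -401.05
b = Sxy/Sxx = -401.05/652 = -0.615107
a = ȳ − b·x̄ = 0.7125 − (-0.615107)·46.5 = 29.314992
ŷ(57) = 29.314992 + (-0.615107)·57 = -5.746127
residual = y − ŷ = -7.0 − (-5.746127) = -1.253873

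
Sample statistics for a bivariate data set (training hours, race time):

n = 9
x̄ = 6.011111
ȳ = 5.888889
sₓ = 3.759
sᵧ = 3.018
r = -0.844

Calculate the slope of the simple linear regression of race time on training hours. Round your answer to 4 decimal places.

-0.6776

b = r · sᵧ/sₓ = -0.844 · 3.018/3.759 = -0.677625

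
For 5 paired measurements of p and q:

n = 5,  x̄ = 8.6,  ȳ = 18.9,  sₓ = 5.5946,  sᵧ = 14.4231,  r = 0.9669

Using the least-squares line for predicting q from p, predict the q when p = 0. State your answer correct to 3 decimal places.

-2.537

b = r · sᵧ/sₓ = 0.9669 · 14.4231/5.5946 = 2.492706
a = ȳ − b·x̄ = 18.9 − 2.492706·8.6 = -2.537275
ŷ(0) = a + b·0 = -2.537275 + 2.492706·0 = -2.537275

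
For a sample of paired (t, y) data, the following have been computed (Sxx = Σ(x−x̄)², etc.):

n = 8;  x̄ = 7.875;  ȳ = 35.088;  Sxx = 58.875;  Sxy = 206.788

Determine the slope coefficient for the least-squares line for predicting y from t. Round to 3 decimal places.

b = Sxy/Sxx = 206.788/58.875 = 3.512323

3.512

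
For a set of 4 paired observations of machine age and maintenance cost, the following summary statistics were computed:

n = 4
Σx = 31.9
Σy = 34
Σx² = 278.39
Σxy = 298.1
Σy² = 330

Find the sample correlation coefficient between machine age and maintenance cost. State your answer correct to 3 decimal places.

Sxx = Σx² − (Σx)²/n = 278.39 − 254.4025 = 23.9875
Sxy = Σxy − (Σx)(Σy)/n = 298.1 − 271.15 = 26.95
Syy = Σy² − (Σy)²/n = 330 − 289 = 41
r = Sxy/√(Sxx·Syy) = 26.95/√(983.4875) = 26.95/31.360604 = 0.859358

0.859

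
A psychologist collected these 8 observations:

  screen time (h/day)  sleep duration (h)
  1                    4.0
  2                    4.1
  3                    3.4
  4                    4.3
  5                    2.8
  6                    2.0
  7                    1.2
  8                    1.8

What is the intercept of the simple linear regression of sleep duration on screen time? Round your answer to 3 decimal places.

n = 8, Σx = 36, Σy = 23.6, Σxy = 88.4, Σx² = 204
Sxx = Σx² − (Σx)²/n = 204 − 162 = 42
Sxy = Σxy − (Σx)(Σy)/n = 88.4 − 106.2 = -17.8
b = Sxy/Sxx = -17.8/42 = -0.423810
a = ȳ − b·x̄ = 2.95 − (-0.423810)·4.5 = 4.857143

4.857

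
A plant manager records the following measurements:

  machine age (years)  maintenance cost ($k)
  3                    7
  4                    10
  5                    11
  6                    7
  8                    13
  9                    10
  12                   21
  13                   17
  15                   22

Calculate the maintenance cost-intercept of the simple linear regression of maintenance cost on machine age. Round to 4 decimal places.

3.1767

n = 9, Σx = 75, Σy = 118, Σxy = 1155, Σx² = 769
Sxx = Σx² − (Σx)²/n = 769 − 625 = 144
Sxy = Σxy − (Σx)(Σy)/n = 1155 − 983.333333 = 171.666667
b = Sxy/Sxx = 171.666667/144 = 1.192130
a = ȳ − b·x̄ = 13.111111 − 1.192130·8.333333 = 3.176698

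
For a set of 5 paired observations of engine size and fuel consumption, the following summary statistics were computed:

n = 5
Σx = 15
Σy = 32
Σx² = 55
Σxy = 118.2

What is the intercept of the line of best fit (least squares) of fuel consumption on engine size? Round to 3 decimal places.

Sxx = Σx² − (Σx)²/n = 55 − 45 = 10
Sxy = Σxy − (Σx)(Σy)/n = 118.2 − 96 = 22.2
b = Sxy/Sxx = 22.2/10 = 2.22
a = ȳ − b·x̄ = 6.4 − 2.22·3 = -0.26

-0.260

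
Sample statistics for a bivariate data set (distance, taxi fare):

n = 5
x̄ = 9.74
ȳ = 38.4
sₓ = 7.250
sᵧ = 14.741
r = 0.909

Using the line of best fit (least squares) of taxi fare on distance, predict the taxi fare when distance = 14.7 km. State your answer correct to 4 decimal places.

b = r · sᵧ/sₓ = 0.909 · 14.741/7.25 = 1.848216
a = ȳ − b·x̄ = 38.4 − 1.848216·9.74 = 20.398372
ŷ(14.7) = a + b·14.7 = 20.398372 + 1.848216·14.7 = 47.567153

47.5672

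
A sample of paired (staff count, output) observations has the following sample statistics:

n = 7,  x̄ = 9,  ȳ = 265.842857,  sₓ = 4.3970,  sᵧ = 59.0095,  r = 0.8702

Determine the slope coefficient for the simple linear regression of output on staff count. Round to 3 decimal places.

b = r · sᵧ/sₓ = 0.8702 · 59.0095/4.397 = 11.678432

11.678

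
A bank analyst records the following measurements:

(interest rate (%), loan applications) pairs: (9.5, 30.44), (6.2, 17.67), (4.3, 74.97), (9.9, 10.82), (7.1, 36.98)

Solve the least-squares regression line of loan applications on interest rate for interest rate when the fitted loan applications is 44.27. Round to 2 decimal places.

6.13

n = 5, Σx = 37, Σy = 170.88, Σxy = 1090.781, Σx² = 295.6
Sxx = Σx² − (Σx)²/n = 295.6 − 273.8 = 21.8
Sxy = Σxy − (Σx)(Σy)/n = 1090.781 − 1264.512 = -173.731
b = Sxy/Sxx = -173.731/21.8 = -7.969312
a = ȳ − b·x̄ = 34.176 − (-7.969312)·7.4 = 93.148908
Set a + b·x = 44.27: x = (44.27 − 93.148908) / (-7.969312) = 6.133391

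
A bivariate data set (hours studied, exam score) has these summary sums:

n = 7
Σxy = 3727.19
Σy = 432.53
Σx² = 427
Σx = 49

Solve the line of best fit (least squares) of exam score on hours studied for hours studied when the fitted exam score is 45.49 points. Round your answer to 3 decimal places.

5.043

Sxx = Σx² − (Σx)²/n = 427 − 343 = 84
Sxy = Σxy − (Σx)(Σy)/n = 3727.19 − 3027.71 = 699.48
b = Sxy/Sxx = 699.48/84 = 8.327143
a = ȳ − b·x̄ = 61.79 − 8.327143·7 = 3.5
Set a + b·x = 45.49: x = (45.49 − 3.5) / 8.327143 = 5.042546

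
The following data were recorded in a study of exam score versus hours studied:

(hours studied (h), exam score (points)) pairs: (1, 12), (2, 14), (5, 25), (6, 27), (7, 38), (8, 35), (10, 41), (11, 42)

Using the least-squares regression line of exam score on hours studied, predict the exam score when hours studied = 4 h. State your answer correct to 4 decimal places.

21.9857

n = 8, Σx = 50, Σy = 234, Σxy = 1745, Σx² = 400
Sxx = Σx² − (Σx)²/n = 400 − 312.5 = 87.5
Sxy = Σxy − (Σx)(Σy)/n = 1745 − 1462.5 = 282.5
b = Sxy/Sxx = 282.5/87.5 = 3.228571
a = ȳ − b·x̄ = 29.25 − 3.228571·6.25 = 9.071429
ŷ(4) = a + b·4 = 9.071429 + 3.228571·4 = 21.985714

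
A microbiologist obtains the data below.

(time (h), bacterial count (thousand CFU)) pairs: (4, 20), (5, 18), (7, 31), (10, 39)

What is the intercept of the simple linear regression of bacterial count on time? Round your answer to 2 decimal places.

n = 4, Σx = 26, Σy = 108, Σxy = 777, Σx² = 190
Sxx = Σx² − (Σx)²/n = 190 − 169 = 21
Sxy = Σxy − (Σx)(Σy)/n = 777 − 702 = 75
b = Sxy/Sxx = 75/21 = 3.571429
a = ȳ − b·x̄ = 27 − 3.571429·6.5 = 3.785714

3.79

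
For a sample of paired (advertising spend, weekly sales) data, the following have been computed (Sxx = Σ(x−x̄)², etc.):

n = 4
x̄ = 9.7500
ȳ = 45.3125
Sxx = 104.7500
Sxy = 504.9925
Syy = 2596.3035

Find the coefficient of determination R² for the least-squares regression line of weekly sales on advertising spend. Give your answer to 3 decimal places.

0.938

R² = Sxy²/(Sxx·Syy) = (504.9925)²/(104.75·2596.3035) = 0.937692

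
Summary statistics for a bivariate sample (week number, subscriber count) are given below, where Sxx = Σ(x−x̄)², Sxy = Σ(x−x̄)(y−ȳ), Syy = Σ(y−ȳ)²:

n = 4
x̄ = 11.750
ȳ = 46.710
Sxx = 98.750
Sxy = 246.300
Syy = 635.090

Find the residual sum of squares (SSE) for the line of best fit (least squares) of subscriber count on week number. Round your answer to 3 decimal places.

20.774

b = Sxy/Sxx = 246.3/98.75 = 2.494177
SSE = Syy − b·Sxy = 635.09 − 2.494177·246.3 = 20.774152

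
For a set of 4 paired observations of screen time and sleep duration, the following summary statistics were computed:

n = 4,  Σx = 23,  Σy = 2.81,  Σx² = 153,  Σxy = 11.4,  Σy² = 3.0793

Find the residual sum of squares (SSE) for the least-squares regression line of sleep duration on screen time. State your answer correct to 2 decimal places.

0.01

Sxx = Σx² − (Σx)²/n = 153 − 132.25 = 20.75
Sxy = Σxy − (Σx)(Σy)/n = 11.4 − 16.1575 = -4.7575
Syy = Σy² − (Σy)²/n = 3.0793 − 1.974025 = 1.105275
b = Sxy/Sxx = -4.7575/20.75 = -0.229277
SSE = Syy − b·Sxy = 1.105275 − (-0.229277)·(-4.7575) = 0.014489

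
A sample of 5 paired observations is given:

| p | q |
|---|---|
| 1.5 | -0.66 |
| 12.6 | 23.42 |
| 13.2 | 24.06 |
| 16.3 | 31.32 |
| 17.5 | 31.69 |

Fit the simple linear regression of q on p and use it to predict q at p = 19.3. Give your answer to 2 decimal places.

n = 5, Σx = 61.1, Σy = 109.83, Σxy = 1676.785, Σx² = 907.19
Sxx = Σx² − (Σx)²/n = 907.19 − 746.642 = 160.548
Sxy = Σxy − (Σx)(Σy)/n = 1676.785 − 1342.1226 = 334.6624
b = Sxy/Sxx = 334.6624/160.548 = 2.084501
a = ȳ − b·x̄ = 21.966 − 2.084501·12.22 = -3.506597
ŷ(19.3) = a + b·19.3 = -3.506597 + 2.084501·19.3 = 36.724264

36.72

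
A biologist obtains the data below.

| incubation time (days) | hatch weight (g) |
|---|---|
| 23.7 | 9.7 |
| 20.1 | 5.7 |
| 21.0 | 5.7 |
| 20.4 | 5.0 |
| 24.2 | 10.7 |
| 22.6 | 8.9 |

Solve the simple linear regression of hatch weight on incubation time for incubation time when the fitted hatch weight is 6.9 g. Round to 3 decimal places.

21.475

n = 6, Σx = 132, Σy = 45.7, Σxy = 1026.24, Σx² = 2919.26
Sxx = Σx² − (Σx)²/n = 2919.26 − 2904 = 15.26
Sxy = Σxy − (Σx)(Σy)/n = 1026.24 − 1005.4 = 20.84
b = Sxy/Sxx = 20.84/15.26 = 1.365662
a = ȳ − b·x̄ = 7.616667 − 1.365662·22 = -22.427894
Set a + b·x = 6.9: x = (6.9 − (-22.427894)) / 1.365662 = 21.475224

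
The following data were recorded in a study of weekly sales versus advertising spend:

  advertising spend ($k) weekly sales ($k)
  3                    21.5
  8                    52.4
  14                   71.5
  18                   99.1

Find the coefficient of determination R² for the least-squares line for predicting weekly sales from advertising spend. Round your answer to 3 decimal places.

0.981

n = 4, Σx = 43, Σy = 244.5, Σxy = 3268.5, Σx² = 593, Σy² = 18141.07
Sxx = Σx² − (Σx)²/n = 593 − 462.25 = 130.75
Sxy = Σxy − (Σx)(Σy)/n = 3268.5 − 2628.375 = 640.125
Syy = Σy² − (Σy)²/n = 18141.07 − 14945.0625 = 3196.0075
R² = Sxy²/(Sxx·Syy) = (640.125)²/(130.75·3196.0075) = 0.980573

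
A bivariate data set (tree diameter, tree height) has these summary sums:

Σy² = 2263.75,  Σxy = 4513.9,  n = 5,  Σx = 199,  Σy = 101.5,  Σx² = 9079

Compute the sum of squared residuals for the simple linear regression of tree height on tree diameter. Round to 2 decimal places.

Sxx = Σx² − (Σx)²/n = 9079 − 7920.2 = 1158.8
Sxy = Σxy − (Σx)(Σy)/n = 4513.9 − 4039.7 = 474.2
Syy = Σy² − (Σy)²/n = 2263.75 − 2060.45 = 203.3
b = Sxy/Sxx = 474.2/1158.8 = 0.409216
SSE = Syy − b·Sxy = 203.3 − 0.409216·474.2 = 9.249569

9.25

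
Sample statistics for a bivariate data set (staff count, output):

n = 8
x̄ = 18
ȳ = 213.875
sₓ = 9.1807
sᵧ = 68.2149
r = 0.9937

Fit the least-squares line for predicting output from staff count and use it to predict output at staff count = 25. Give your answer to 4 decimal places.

265.5591

b = r · sᵧ/sₓ = 0.9937 · 68.2149/9.1807 = 7.383440
a = ȳ − b·x̄ = 213.875 − 7.383440·18 = 80.973083
ŷ(25) = a + b·25 = 80.973083 + 7.383440·25 = 265.559079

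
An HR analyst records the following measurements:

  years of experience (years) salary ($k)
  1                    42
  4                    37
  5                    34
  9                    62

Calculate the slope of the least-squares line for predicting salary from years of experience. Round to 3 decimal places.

2.649

n = 4, Σx = 19, Σy = 175, Σxy = 918, Σx² = 123
Sxx = Σx² − (Σx)²/n = 123 − 90.25 = 32.75
Sxy = Σxy − (Σx)(Σy)/n = 918 − 831.25 = 86.75
b = Sxy/Sxx = 86.75/32.75 = 2.648855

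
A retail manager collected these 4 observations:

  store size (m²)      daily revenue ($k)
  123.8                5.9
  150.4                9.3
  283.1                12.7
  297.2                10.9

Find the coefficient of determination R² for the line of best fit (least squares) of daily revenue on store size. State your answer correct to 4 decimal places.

n = 4, Σx = 854.5, Σy = 38.8, Σxy = 8963.99, Σx² = 206420.05, Σy² = 401.4
Sxx = Σx² − (Σx)²/n = 206420.05 − 182542.5625 = 23877.4875
Sxy = Σxy − (Σx)(Σy)/n = 8963.99 − 8288.65 = 675.34
Syy = Σy² − (Σy)²/n = 401.4 − 376.36 = 25.04
R² = Sxy²/(Sxx·Syy) = (675.34)²/(23877.4875·25.04) = 0.762820

0.7628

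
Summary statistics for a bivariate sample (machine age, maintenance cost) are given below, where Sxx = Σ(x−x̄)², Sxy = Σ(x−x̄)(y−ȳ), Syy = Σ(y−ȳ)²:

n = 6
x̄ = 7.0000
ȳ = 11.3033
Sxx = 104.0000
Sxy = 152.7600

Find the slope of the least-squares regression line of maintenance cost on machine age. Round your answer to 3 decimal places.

b = Sxy/Sxx = 152.76/104 = 1.468846

1.469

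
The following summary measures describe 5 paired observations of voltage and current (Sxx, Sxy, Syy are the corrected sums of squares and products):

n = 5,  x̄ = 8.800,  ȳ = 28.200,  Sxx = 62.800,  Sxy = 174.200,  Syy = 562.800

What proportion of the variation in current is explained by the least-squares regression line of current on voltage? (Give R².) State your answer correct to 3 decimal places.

R² = Sxy²/(Sxx·Syy) = (174.2)²/(62.8·562.8) = 0.858584

0.859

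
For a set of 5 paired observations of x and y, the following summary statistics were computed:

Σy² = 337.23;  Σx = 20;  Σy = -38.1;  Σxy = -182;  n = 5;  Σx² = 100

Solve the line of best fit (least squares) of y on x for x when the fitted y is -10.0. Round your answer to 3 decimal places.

Sxx = Σx² − (Σx)²/n = 100 − 80 = 20
Sxy = Σxy − (Σx)(Σy)/n = -182 − (-152.4) = -29.6
b = Sxy/Sxx = -29.6/20 = -1.48
a = ȳ − b·x̄ = -7.62 − (-1.48)·4 = -1.7
Set a + b·x = -10.0: x = (-10.0 − (-1.7)) / (-1.48) = 5.608108

5.608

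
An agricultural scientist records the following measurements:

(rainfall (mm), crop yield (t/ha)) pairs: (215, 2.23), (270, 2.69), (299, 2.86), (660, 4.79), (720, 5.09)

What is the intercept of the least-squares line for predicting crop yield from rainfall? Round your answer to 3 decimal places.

1.149

n = 5, Σx = 2164, Σy = 17.66, Σxy = 8887.09, Σx² = 1162526
Sxx = Σx² − (Σx)²/n = 1162526 − 936579.2 = 225946.8
Sxy = Σxy − (Σx)(Σy)/n = 8887.09 − 7643.248 = 1243.842
b = Sxy/Sxx = 1243.842/225946.8 = 0.005505
a = ȳ − b·x̄ = 3.532 − 0.005505·432.8 = 1.149427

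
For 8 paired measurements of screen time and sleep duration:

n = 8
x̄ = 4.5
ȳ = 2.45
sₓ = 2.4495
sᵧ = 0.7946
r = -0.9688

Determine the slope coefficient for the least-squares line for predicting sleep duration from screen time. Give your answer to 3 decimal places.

b = r · sᵧ/sₓ = -0.9688 · 0.7946/2.4495 = -0.314272

-0.314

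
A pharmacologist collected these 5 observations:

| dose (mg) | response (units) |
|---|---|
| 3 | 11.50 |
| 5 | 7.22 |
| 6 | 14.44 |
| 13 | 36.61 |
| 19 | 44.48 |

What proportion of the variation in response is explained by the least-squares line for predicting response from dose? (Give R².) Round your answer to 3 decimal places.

n = 5, Σx = 46, Σy = 114.25, Σxy = 1478.29, Σx² = 600, Σy² = 3711.6545
Sxx = Σx² − (Σx)²/n = 600 − 423.2 = 176.8
Sxy = Σxy − (Σx)(Σy)/n = 1478.29 − 1051.1 = 427.19
Syy = Σy² − (Σy)²/n = 3711.6545 − 2610.6125 = 1101.042
R² = Sxy²/(Sxx·Syy) = (427.19)²/(176.8·1101.042) = 0.937467

0.937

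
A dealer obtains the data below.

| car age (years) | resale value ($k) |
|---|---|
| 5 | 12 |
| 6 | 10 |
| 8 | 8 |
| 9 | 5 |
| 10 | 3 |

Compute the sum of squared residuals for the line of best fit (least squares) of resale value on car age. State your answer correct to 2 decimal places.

1.57

n = 5, Σx = 38, Σy = 38, Σxy = 259, Σx² = 306, Σy² = 342
Sxx = Σx² − (Σx)²/n = 306 − 288.8 = 17.2
Sxy = Σxy − (Σx)(Σy)/n = 259 − 288.8 = -29.8
Syy = Σy² − (Σy)²/n = 342 − 288.8 = 53.2
b = Sxy/Sxx = -29.8/17.2 = -1.732558
SSE = Syy − b·Sxy = 53.2 − (-1.732558)·(-29.8) = 1.569767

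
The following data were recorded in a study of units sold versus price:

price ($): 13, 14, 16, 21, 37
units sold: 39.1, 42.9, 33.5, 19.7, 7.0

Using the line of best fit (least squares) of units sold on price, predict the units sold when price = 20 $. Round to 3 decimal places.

n = 5, Σx = 101, Σy = 142.2, Σxy = 2317.6, Σx² = 2431
Sxx = Σx² − (Σx)²/n = 2431 − 2040.2 = 390.8
Sxy = Σxy − (Σx)(Σy)/n = 2317.6 − 2872.44 = -554.84
b = Sxy/Sxx = -554.84/390.8 = -1.419754
a = ȳ − b·x̄ = 28.44 − (-1.419754)·20.2 = 57.119038
ŷ(20) = a + b·20 = 57.119038 + (-1.419754)·20 = 28.723951

28.724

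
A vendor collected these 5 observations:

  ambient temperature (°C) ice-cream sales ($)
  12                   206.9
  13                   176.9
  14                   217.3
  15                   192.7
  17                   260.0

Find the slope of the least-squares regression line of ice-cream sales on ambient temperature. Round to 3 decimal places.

n = 5, Σx = 71, Σy = 1053.8, Σxy = 15135.2, Σx² = 1023
Sxx = Σx² − (Σx)²/n = 1023 − 1008.2 = 14.8
Sxy = Σxy − (Σx)(Σy)/n = 15135.2 − 14963.96 = 171.24
b = Sxy/Sxx = 171.24/14.8 = 11.570270

11.570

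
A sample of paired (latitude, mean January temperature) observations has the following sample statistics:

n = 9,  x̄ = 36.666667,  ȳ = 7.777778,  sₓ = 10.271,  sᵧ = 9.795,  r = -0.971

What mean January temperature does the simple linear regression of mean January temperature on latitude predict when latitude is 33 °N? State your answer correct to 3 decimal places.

b = r · sᵧ/sₓ = -0.971 · 9.795/10.271 = -0.926000
a = ȳ − b·x̄ = 7.777778 − (-0.926000)·36.666667 = 41.731108
ŷ(33) = a + b·33 = 41.731108 + (-0.926000)·33 = 11.173111

11.173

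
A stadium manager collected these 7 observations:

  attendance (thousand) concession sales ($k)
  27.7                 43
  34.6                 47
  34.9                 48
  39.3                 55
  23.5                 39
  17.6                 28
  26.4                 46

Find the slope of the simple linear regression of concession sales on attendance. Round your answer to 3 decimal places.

n = 7, Σx = 204, Σy = 306, Σxy = 9277.7, Σx² = 6285.92
Sxx = Σx² − (Σx)²/n = 6285.92 − 5945.142857 = 340.777143
Sxy = Σxy − (Σx)(Σy)/n = 9277.7 − 8917.714286 = 359.985714
b = Sxy/Sxx = 359.985714/340.777143 = 1.056367

1.056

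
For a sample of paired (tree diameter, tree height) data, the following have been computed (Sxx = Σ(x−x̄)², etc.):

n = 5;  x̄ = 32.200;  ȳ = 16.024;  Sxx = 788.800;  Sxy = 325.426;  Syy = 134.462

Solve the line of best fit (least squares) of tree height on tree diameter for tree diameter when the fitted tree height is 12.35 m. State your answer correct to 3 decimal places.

23.295

b = Sxy/Sxx = 325.426/788.8 = 0.412558
a = ȳ − b·x̄ = 16.024 − 0.412558·32.2 = 2.739622
Set a + b·x = 12.35: x = (12.35 − 2.739622) / 0.412558 = 23.294592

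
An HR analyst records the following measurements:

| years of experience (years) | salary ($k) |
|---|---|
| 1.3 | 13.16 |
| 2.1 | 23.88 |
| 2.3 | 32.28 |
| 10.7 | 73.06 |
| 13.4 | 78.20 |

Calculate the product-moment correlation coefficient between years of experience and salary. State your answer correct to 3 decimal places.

0.980

n = 5, Σx = 29.8, Σy = 220.58, Σxy = 1971.122, Σx² = 305.44, Σy² = 13238.442
Sxx = Σx² − (Σx)²/n = 305.44 − 177.608 = 127.832
Sxy = Σxy − (Σx)(Σy)/n = 1971.122 − 1314.6568 = 656.4652
Syy = Σy² − (Σy)²/n = 13238.442 − 9731.10728 = 3507.33472
r = Sxy/√(Sxx·Syy) = 656.4652/√(448349.611927) = 656.4652/669.589137 = 0.980400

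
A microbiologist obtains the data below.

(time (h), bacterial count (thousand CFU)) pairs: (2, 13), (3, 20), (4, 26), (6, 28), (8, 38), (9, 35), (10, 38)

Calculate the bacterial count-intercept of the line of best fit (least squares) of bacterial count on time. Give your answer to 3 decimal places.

10.803

n = 7, Σx = 42, Σy = 198, Σxy = 1357, Σx² = 310
Sxx = Σx² − (Σx)²/n = 310 − 252 = 58
Sxy = Σxy − (Σx)(Σy)/n = 1357 − 1188 = 169
b = Sxy/Sxx = 169/58 = 2.913793
a = ȳ − b·x̄ = 28.285714 − 2.913793·6 = 10.802956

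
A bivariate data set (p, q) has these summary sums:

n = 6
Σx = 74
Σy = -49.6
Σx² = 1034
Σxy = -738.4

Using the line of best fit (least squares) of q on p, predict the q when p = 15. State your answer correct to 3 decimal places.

Sxx = Σx² − (Σx)²/n = 1034 − 912.666667 = 121.333333
Sxy = Σxy − (Σx)(Σy)/n = -738.4 − (-611.733333) = -126.666667
b = Sxy/Sxx = -126.666667/121.333333 = -1.043956
a = ȳ − b·x̄ = -8.266667 − (-1.043956)·12.333333 = 4.608791
ŷ(15) = a + b·15 = 4.608791 + (-1.043956)·15 = -11.050549

-11.051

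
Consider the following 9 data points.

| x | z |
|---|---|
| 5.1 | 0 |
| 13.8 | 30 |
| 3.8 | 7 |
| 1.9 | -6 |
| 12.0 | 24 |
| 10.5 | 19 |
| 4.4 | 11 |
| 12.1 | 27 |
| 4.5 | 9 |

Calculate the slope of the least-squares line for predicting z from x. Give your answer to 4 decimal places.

2.6131

n = 9, Σx = 68.1, Σy = 121, Σxy = 1332.3, Σx² = 674.77
Sxx = Σx² − (Σx)²/n = 674.77 − 515.29 = 159.48
Sxy = Σxy − (Σx)(Σy)/n = 1332.3 − 915.566667 = 416.733333
b = Sxy/Sxx = 416.733333/159.48 = 2.613076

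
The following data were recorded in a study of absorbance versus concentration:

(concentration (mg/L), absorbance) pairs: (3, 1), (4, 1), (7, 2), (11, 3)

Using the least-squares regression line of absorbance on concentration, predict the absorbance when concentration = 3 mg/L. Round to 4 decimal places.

0.8903

n = 4, Σx = 25, Σy = 7, Σxy = 54, Σx² = 195
Sxx = Σx² − (Σx)²/n = 195 − 156.25 = 38.75
Sxy = Σxy − (Σx)(Σy)/n = 54 − 43.75 = 10.25
b = Sxy/Sxx = 10.25/38.75 = 0.264516
a = ȳ − b·x̄ = 1.75 − 0.264516·6.25 = 0.096774
ŷ(3) = a + b·3 = 0.096774 + 0.264516·3 = 0.890323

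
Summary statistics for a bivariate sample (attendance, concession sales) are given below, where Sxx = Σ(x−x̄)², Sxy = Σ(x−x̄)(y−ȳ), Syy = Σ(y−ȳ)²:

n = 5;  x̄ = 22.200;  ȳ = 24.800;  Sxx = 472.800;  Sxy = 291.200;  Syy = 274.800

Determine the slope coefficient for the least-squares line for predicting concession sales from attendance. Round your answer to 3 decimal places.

0.616

b = Sxy/Sxx = 291.2/472.8 = 0.615905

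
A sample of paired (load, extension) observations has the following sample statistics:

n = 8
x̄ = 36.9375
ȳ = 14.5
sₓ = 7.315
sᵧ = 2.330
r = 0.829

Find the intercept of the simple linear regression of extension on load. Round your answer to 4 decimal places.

b = r · sᵧ/sₓ = 0.829 · 2.33/7.315 = 0.264056
a = ȳ − b·x̄ = 14.5 − 0.264056·36.9375 = 4.746430

4.7464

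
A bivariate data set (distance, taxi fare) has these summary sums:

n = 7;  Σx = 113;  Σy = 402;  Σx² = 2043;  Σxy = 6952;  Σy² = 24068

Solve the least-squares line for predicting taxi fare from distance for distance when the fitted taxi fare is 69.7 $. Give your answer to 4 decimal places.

Sxx = Σx² − (Σx)²/n = 2043 − 1824.142857 = 218.857143
Sxy = Σxy − (Σx)(Σy)/n = 6952 − 6489.428571 = 462.571429
b = Sxy/Sxx = 462.571429/218.857143 = 2.113577
a = ȳ − b·x̄ = 57.428571 − 2.113577·16.142857 = 23.309399
Set a + b·x = 69.7: x = (69.7 − 23.309399) / 2.113577 = 21.948857

21.9489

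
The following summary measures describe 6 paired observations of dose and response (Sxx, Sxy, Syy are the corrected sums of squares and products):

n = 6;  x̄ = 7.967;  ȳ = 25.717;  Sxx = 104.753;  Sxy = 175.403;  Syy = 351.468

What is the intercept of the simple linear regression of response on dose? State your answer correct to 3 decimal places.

b = Sxy/Sxx = 175.403/104.753 = 1.674444
a = ȳ − b·x̄ = 25.717 − 1.674444·7.967 = 12.376707

12.377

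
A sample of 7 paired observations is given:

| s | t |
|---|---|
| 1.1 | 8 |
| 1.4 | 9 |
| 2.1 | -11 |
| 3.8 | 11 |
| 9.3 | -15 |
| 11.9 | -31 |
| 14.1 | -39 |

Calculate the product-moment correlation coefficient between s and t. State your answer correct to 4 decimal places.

-0.9069

n = 7, Σx = 43.7, Σy = -68, Σxy = -1018.2, Σx² = 448.93, Σy² = 3094
Sxx = Σx² − (Σx)²/n = 448.93 − 272.812857 = 176.117143
Sxy = Σxy − (Σx)(Σy)/n = -1018.2 − (-424.514286) = -593.685714
Syy = Σy² − (Σy)²/n = 3094 − 660.571429 = 2433.428571
r = Sxy/√(Sxx·Syy) = -593.685714/√(428568.487347) = -593.685714/654.651424 = -0.906873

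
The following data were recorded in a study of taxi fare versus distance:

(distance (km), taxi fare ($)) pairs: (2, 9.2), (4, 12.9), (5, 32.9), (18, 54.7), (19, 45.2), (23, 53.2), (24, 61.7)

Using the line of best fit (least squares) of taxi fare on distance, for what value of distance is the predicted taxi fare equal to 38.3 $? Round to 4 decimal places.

n = 7, Σx = 95, Σy = 269.8, Σxy = 4782.3, Σx² = 1835
Sxx = Σx² − (Σx)²/n = 1835 − 1289.285714 = 545.714286
Sxy = Σxy − (Σx)(Σy)/n = 4782.3 − 3661.571429 = 1120.728571
b = Sxy/Sxx = 1120.728571/545.714286 = 2.053691
a = ȳ − b·x̄ = 38.542857 − 2.053691·13.571429 = 10.671335
Set a + b·x = 38.3: x = (38.3 − 10.671335) / 2.053691 = 13.453175

13.4532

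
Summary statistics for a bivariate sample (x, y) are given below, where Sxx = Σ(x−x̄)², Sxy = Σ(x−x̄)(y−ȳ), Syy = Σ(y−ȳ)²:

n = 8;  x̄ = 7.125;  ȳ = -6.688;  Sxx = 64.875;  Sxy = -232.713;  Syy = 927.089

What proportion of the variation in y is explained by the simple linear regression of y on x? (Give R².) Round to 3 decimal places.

0.900

R² = Sxy²/(Sxx·Syy) = (-232.713)²/(64.875·927.089) = 0.900415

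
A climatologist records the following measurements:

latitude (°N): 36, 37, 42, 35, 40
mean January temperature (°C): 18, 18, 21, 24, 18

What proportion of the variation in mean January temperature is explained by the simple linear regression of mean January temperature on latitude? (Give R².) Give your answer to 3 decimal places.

0.037

n = 5, Σx = 190, Σy = 99, Σxy = 3756, Σx² = 7254, Σy² = 1989
Sxx = Σx² − (Σx)²/n = 7254 − 7220 = 34
Sxy = Σxy − (Σx)(Σy)/n = 3756 − 3762 = -6
Syy = Σy² − (Σy)²/n = 1989 − 1960.2 = 28.8
R² = Sxy²/(Sxx·Syy) = (-6)²/(34·28.8) = 0.036765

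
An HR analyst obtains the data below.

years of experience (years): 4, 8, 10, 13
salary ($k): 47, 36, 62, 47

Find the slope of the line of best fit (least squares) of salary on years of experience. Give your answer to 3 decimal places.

0.632

n = 4, Σx = 35, Σy = 192, Σxy = 1707, Σx² = 349
Sxx = Σx² − (Σx)²/n = 349 − 306.25 = 42.75
Sxy = Σxy − (Σx)(Σy)/n = 1707 − 1680 = 27
b = Sxy/Sxx = 27/42.75 = 0.631579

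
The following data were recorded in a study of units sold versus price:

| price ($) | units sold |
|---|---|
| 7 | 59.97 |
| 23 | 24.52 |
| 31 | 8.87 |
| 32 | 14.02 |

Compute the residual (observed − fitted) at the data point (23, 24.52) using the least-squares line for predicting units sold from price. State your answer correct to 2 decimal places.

-2.82

n = 4, Σx = 93, Σy = 107.38, Σxy = 1707.36, Σx² = 2563
Sxx = Σx² − (Σx)²/n = 2563 − 2162.25 = 400.75
Sxy = Σxy − (Σx)(Σy)/n = 1707.36 − 2496.585 = -789.225
b = Sxy/Sxx = -789.225/400.75 = -1.969370
a = ȳ − b·x̄ = 26.845 − (-1.969370)·23.25 = 72.632851
ŷ(23) = 72.632851 + (-1.969370)·23 = 27.337342
residual = y − ŷ = 24.52 − 27.337342 = -2.817342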